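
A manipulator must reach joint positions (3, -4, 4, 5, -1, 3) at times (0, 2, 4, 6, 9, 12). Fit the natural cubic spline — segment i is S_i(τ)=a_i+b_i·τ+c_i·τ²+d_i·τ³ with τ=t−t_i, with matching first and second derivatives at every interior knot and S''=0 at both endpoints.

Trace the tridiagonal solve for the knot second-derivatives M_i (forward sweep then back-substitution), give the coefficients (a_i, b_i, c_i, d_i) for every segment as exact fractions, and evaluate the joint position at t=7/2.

  seg 0: a=3 b=-8950/1569 c=0 d=6917/12552
  seg 1: a=-4 b=2851/3138 c=6917/2092 d=-5525/6276
  seg 2: a=4 b=11203/3138 c=-4133/2092 d=2765/12552
  seg 3: a=5 b=-2650/1569 c=-342/523 d=2590/14121
  seg 4: a=-1 b=-1036/1569 c=1564/1569 d=-1564/14121
S(7/2) = 30645/16736

Δ: Δ0=-7/2, Δ1=4, Δ2=1/2, Δ3=-2, Δ4=4/3
row 1: diag=8, rhs=45; c'=1/4, d'=45/8
row 2: denom=8−2·1/4=15/2; d'=(-21−2·45/8)/(15/2)=-43/10
row 3: denom=10−2·4/15=142/15; d'=(-15−2·-43/10)/(142/15)=-48/71
row 4: denom=12−3·45/142=1569/142; d'=(20−3·-48/71)/(1569/142)=3128/1569
back: M4=3128/1569
back: M3=-48/71−45/142·3128/1569=-684/523
back: M2=-43/10−4/15·-684/523=-4133/1046
back: M1=45/8−1/4·-4133/1046=6917/1046
M: M0=0, M1=6917/1046, M2=-4133/1046, M3=-684/523, M4=3128/1569, M5=0
seg 0: a=3, c=M0/2=0, d=(M1−M0)/(6·2)=6917/12552, b=Δ0−h0·(2M0+M1)/6=-8950/1569
seg 1: a=-4, c=M1/2=6917/2092, d=(M2−M1)/(6·2)=-5525/6276, b=Δ1−h1·(2M1+M2)/6=2851/3138
seg 2: a=4, c=M2/2=-4133/2092, d=(M3−M2)/(6·2)=2765/12552, b=Δ2−h2·(2M2+M3)/6=11203/3138
seg 3: a=5, c=M3/2=-342/523, d=(M4−M3)/(6·3)=2590/14121, b=Δ3−h3·(2M3+M4)/6=-2650/1569
seg 4: a=-1, c=M4/2=1564/1569, d=(M5−M4)/(6·3)=-1564/14121, b=Δ4−h4·(2M4+M5)/6=-1036/1569
t_q=7/2 → seg 1, τ=3/2; S=-4+2851/3138·τ+6917/2092·τ²+-5525/6276·τ³=30645/16736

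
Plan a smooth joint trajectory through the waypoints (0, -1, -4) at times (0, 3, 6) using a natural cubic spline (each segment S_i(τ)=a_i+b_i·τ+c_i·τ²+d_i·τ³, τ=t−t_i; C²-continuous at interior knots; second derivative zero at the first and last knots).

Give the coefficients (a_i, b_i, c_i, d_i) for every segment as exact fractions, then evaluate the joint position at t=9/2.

Δ: Δ0=-1/3, Δ1=-1
row 1: diag=12, rhs=-4; c'=1/4, d'=-1/3
back: M1=-1/3
M: M0=0, M1=-1/3, M2=0
seg 0: a=0, c=M0/2=0, d=(M1−M0)/(6·3)=-1/54, b=Δ0−h0·(2M0+M1)/6=-1/6
seg 1: a=-1, c=M1/2=-1/6, d=(M2−M1)/(6·3)=1/54, b=Δ1−h1·(2M1+M2)/6=-2/3
t_q=9/2 → seg 1, τ=3/2; S=-1+-2/3·τ+-1/6·τ²+1/54·τ³=-37/16

  seg 0: a=0 b=-1/6 c=0 d=-1/54
  seg 1: a=-1 b=-2/3 c=-1/6 d=1/54
S(9/2) = -37/16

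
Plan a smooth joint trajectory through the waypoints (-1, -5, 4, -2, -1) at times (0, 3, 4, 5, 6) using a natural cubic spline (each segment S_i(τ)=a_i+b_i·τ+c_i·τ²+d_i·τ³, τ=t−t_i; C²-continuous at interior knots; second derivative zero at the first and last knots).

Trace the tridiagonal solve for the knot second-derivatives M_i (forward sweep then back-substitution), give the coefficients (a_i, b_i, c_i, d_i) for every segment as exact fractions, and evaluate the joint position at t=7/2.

  seg 0: a=-1 b=-1231/174 c=0 d=37/58
  seg 1: a=-5 b=883/87 c=333/58 d=-1199/174
  seg 2: a=4 b=167/174 c=-433/29 d=1387/174
  seg 3: a=-2 b=-434/87 c=521/58 d=-521/174
S(7/2) = 301/464

Δ: Δ0=-4/3, Δ1=9, Δ2=-6, Δ3=1
row 1: diag=8, rhs=62; c'=1/8, d'=31/4
row 2: denom=4−1·1/8=31/8; d'=(-90−1·31/4)/(31/8)=-782/31
row 3: denom=4−1·8/31=116/31; d'=(42−1·-782/31)/(116/31)=521/29
back: M3=521/29
back: M2=-782/31−8/31·521/29=-866/29
back: M1=31/4−1/8·-866/29=333/29
M: M0=0, M1=333/29, M2=-866/29, M3=521/29, M4=0
seg 0: a=-1, c=M0/2=0, d=(M1−M0)/(6·3)=37/58, b=Δ0−h0·(2M0+M1)/6=-1231/174
seg 1: a=-5, c=M1/2=333/58, d=(M2−M1)/(6·1)=-1199/174, b=Δ1−h1·(2M1+M2)/6=883/87
seg 2: a=4, c=M2/2=-433/29, d=(M3−M2)/(6·1)=1387/174, b=Δ2−h2·(2M2+M3)/6=167/174
seg 3: a=-2, c=M3/2=521/58, d=(M4−M3)/(6·1)=-521/174, b=Δ3−h3·(2M3+M4)/6=-434/87
t_q=7/2 → seg 1, τ=1/2; S=-5+883/87·τ+333/58·τ²+-1199/174·τ³=301/464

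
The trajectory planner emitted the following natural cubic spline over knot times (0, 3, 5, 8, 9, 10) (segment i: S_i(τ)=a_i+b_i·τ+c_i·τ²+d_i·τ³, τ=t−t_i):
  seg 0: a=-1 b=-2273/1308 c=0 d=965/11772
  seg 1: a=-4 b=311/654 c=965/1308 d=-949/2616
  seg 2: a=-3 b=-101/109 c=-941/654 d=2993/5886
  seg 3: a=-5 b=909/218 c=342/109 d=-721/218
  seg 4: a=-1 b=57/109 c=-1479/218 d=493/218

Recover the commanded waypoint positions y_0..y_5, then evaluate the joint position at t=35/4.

y_0 = S_0(0) = a_0 = -1
y_1 = S_1(0) = a_1 = -4
y_2 = S_2(0) = a_2 = -3
y_3 = S_3(0) = a_3 = -5
y_4 = S_4(0) = a_4 = -1
y_5 = S_4(1) = -5
t_q=35/4 is in segment 3 (τ=3/4); S_3(τ)=-20971/13952

y_0=-1 y_1=-4 y_2=-3 y_3=-5 y_4=-1 y_5=-5
S(35/4) = -20971/13952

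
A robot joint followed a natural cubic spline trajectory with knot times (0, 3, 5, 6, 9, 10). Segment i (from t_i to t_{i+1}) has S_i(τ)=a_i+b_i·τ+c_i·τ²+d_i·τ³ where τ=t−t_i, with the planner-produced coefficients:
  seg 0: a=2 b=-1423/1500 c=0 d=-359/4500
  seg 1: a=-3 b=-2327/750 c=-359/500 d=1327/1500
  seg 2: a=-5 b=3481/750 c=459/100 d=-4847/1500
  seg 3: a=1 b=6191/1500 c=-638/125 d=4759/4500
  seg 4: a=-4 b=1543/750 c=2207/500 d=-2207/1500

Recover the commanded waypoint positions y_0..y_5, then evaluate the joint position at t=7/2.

y_0 = S_0(0) = a_0 = 2
y_1 = S_1(0) = a_1 = -3
y_2 = S_2(0) = a_2 = -5
y_3 = S_3(0) = a_3 = 1
y_4 = S_4(0) = a_4 = -4
y_5 = S_4(1) = 1
t_q=7/2 is in segment 1 (τ=1/2); S_1(τ)=-18481/4000

y_0=2 y_1=-3 y_2=-5 y_3=1 y_4=-4 y_5=1
S(7/2) = -18481/4000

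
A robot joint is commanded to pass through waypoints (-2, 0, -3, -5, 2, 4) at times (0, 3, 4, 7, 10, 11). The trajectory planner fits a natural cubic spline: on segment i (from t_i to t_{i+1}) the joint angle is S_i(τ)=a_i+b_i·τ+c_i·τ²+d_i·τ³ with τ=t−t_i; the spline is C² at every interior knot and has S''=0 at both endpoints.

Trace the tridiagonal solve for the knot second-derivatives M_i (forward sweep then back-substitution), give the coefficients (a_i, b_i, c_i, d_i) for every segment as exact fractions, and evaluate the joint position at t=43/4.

  seg 0: a=-2 b=3506/1635 c=0 d=-2416/14715
  seg 1: a=0 b=-3742/1635 c=-2416/1635 d=1253/1635
  seg 2: a=-3 b=-321/109 c=1343/1635 d=-304/14715
  seg 3: a=-5 b=777/545 c=1039/1635 d=-1633/14715
  seg 4: a=2 b=1222/545 c=-198/545 d=66/545
S(43/4) = 12307/3488

Δ: Δ0=2/3, Δ1=-3, Δ2=-2/3, Δ3=7/3, Δ4=2
row 1: diag=8, rhs=-22; c'=1/8, d'=-11/4
row 2: denom=8−1·1/8=63/8; d'=(14−1·-11/4)/(63/8)=134/63
row 3: denom=12−3·8/21=76/7; d'=(18−3·134/63)/(76/7)=61/57
row 4: denom=8−3·21/76=545/76; d'=(-2−3·61/57)/(545/76)=-396/545
back: M4=-396/545
back: M3=61/57−21/76·-396/545=2078/1635
back: M2=134/63−8/21·2078/1635=2686/1635
back: M1=-11/4−1/8·2686/1635=-4832/1635
M: M0=0, M1=-4832/1635, M2=2686/1635, M3=2078/1635, M4=-396/545, M5=0
seg 0: a=-2, c=M0/2=0, d=(M1−M0)/(6·3)=-2416/14715, b=Δ0−h0·(2M0+M1)/6=3506/1635
seg 1: a=0, c=M1/2=-2416/1635, d=(M2−M1)/(6·1)=1253/1635, b=Δ1−h1·(2M1+M2)/6=-3742/1635
seg 2: a=-3, c=M2/2=1343/1635, d=(M3−M2)/(6·3)=-304/14715, b=Δ2−h2·(2M2+M3)/6=-321/109
seg 3: a=-5, c=M3/2=1039/1635, d=(M4−M3)/(6·3)=-1633/14715, b=Δ3−h3·(2M3+M4)/6=777/545
seg 4: a=2, c=M4/2=-198/545, d=(M5−M4)/(6·1)=66/545, b=Δ4−h4·(2M4+M5)/6=1222/545
t_q=43/4 → seg 4, τ=3/4; S=2+1222/545·τ+-198/545·τ²+66/545·τ³=12307/3488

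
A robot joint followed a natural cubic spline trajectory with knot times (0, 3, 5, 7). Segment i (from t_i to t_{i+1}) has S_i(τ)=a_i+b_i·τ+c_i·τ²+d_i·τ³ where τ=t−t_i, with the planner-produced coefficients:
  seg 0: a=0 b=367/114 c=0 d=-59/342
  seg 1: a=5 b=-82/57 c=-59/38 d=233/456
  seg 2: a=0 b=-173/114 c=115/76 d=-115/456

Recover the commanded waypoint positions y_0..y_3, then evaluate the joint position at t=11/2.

y_0 = S_0(0) = a_0 = 0
y_1 = S_1(0) = a_1 = 5
y_2 = S_2(0) = a_2 = 0
y_3 = S_2(2) = 1
t_q=11/2 is in segment 2 (τ=1/2); S_2(τ)=-501/1216

y_0=0 y_1=5 y_2=0 y_3=1
S(11/2) = -501/1216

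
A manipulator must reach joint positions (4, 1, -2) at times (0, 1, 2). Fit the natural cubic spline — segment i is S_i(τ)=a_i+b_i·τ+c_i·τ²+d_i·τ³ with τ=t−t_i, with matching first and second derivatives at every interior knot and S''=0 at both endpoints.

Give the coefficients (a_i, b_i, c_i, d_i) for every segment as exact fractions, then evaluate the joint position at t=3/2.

  seg 0: a=4 b=-3 c=0 d=0
  seg 1: a=1 b=-3 c=0 d=0
S(3/2) = -1/2

Δ: Δ0=-3, Δ1=-3
row 1: diag=4, rhs=0; c'=1/4, d'=0
back: M1=0
M: M0=0, M1=0, M2=0
seg 0: a=4, c=M0/2=0, d=(M1−M0)/(6·1)=0, b=Δ0−h0·(2M0+M1)/6=-3
seg 1: a=1, c=M1/2=0, d=(M2−M1)/(6·1)=0, b=Δ1−h1·(2M1+M2)/6=-3
t_q=3/2 → seg 1, τ=1/2; S=1+-3·τ+0·τ²+0·τ³=-1/2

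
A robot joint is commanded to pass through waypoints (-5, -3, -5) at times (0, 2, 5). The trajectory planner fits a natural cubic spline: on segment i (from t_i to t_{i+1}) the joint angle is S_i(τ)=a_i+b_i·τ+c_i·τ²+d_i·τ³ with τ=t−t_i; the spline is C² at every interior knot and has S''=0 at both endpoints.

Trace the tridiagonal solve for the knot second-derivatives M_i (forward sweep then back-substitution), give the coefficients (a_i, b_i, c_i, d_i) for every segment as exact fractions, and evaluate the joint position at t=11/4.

Δ: Δ0=1, Δ1=-2/3
row 1: diag=10, rhs=-10; c'=3/10, d'=-1
back: M1=-1
M: M0=0, M1=-1, M2=0
seg 0: a=-5, c=M0/2=0, d=(M1−M0)/(6·2)=-1/12, b=Δ0−h0·(2M0+M1)/6=4/3
seg 1: a=-3, c=M1/2=-1/2, d=(M2−M1)/(6·3)=1/18, b=Δ1−h1·(2M1+M2)/6=1/3
t_q=11/4 → seg 1, τ=3/4; S=-3+1/3·τ+-1/2·τ²+1/18·τ³=-385/128

  seg 0: a=-5 b=4/3 c=0 d=-1/12
  seg 1: a=-3 b=1/3 c=-1/2 d=1/18
S(11/4) = -385/128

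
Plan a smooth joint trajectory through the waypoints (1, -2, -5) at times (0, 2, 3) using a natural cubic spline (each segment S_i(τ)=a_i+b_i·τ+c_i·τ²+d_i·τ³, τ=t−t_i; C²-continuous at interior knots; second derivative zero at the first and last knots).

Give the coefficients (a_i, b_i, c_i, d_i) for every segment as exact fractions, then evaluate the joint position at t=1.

Δ: Δ0=-3/2, Δ1=-3
row 1: diag=6, rhs=-9; c'=1/6, d'=-3/2
back: M1=-3/2
M: M0=0, M1=-3/2, M2=0
seg 0: a=1, c=M0/2=0, d=(M1−M0)/(6·2)=-1/8, b=Δ0−h0·(2M0+M1)/6=-1
seg 1: a=-2, c=M1/2=-3/4, d=(M2−M1)/(6·1)=1/4, b=Δ1−h1·(2M1+M2)/6=-5/2
t_q=1 → seg 0, τ=1; S=1+-1·τ+0·τ²+-1/8·τ³=-1/8

  seg 0: a=1 b=-1 c=0 d=-1/8
  seg 1: a=-2 b=-5/2 c=-3/4 d=1/4
S(1) = -1/8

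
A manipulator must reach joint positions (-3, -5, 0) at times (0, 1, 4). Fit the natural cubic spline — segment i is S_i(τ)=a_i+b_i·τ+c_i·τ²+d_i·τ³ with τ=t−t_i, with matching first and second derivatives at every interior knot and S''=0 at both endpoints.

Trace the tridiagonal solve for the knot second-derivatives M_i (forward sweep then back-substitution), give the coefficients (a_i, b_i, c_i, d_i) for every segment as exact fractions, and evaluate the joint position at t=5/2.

  seg 0: a=-3 b=-59/24 c=0 d=11/24
  seg 1: a=-5 b=-13/12 c=11/8 d=-11/72
S(5/2) = -259/64

Δ: Δ0=-2, Δ1=5/3
row 1: diag=8, rhs=22; c'=3/8, d'=11/4
back: M1=11/4
M: M0=0, M1=11/4, M2=0
seg 0: a=-3, c=M0/2=0, d=(M1−M0)/(6·1)=11/24, b=Δ0−h0·(2M0+M1)/6=-59/24
seg 1: a=-5, c=M1/2=11/8, d=(M2−M1)/(6·3)=-11/72, b=Δ1−h1·(2M1+M2)/6=-13/12
t_q=5/2 → seg 1, τ=3/2; S=-5+-13/12·τ+11/8·τ²+-11/72·τ³=-259/64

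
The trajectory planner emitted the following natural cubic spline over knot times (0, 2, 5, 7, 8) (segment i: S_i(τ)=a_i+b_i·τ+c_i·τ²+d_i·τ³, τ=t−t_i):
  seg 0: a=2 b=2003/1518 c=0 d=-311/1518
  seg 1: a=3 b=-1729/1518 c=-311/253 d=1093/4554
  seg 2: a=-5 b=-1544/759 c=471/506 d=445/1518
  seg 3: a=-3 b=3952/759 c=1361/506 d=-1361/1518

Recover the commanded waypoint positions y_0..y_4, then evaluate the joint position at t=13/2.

y_0 = S_0(0) = a_0 = 2
y_1 = S_1(0) = a_1 = 3
y_2 = S_2(0) = a_2 = -5
y_3 = S_3(0) = a_3 = -3
y_4 = S_3(1) = 4
t_q=13/2 is in segment 2 (τ=3/2); S_2(τ)=-20109/4048

y_0=2 y_1=3 y_2=-5 y_3=-3 y_4=4
S(13/2) = -20109/4048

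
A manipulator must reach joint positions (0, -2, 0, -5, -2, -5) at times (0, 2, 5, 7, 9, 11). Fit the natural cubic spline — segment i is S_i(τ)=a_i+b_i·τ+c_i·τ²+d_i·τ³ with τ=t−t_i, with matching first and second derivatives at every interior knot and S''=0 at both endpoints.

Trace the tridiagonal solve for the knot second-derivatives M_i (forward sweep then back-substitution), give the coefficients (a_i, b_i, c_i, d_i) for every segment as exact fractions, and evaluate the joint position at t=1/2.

Δ: Δ0=-1, Δ1=2/3, Δ2=-5/2, Δ3=3/2, Δ4=-3/2
row 1: diag=10, rhs=10; c'=3/10, d'=1
row 2: denom=10−3·3/10=91/10; d'=(-19−3·1)/(91/10)=-220/91
row 3: denom=8−2·20/91=688/91; d'=(24−2·-220/91)/(688/91)=164/43
row 4: denom=8−2·91/344=1285/172; d'=(-18−2·164/43)/(1285/172)=-4408/1285
back: M4=-4408/1285
back: M3=164/43−91/344·-4408/1285=6067/1285
back: M2=-220/91−20/91·6067/1285=-888/257
back: M1=1−3/10·-888/257=2617/1285
M: M0=0, M1=2617/1285, M2=-888/257, M3=6067/1285, M4=-4408/1285, M5=0
seg 0: a=0, c=M0/2=0, d=(M1−M0)/(6·2)=2617/15420, b=Δ0−h0·(2M0+M1)/6=-6472/3855
seg 1: a=-2, c=M1/2=2617/2570, d=(M2−M1)/(6·3)=-7057/23130, b=Δ1−h1·(2M1+M2)/6=1379/3855
seg 2: a=0, c=M2/2=-444/257, d=(M3−M2)/(6·2)=10507/15420, b=Δ2−h2·(2M2+M3)/6=-13649/7710
seg 3: a=-5, c=M3/2=6067/2570, d=(M4−M3)/(6·2)=-2095/3084, b=Δ3−h3·(2M3+M4)/6=-3887/7710
seg 4: a=-2, c=M4/2=-2204/1285, d=(M5−M4)/(6·2)=1102/3855, b=Δ4−h4·(2M4+M5)/6=6067/7710
t_q=1/2 → seg 0, τ=1/2; S=0+-6472/3855·τ+0·τ²+2617/15420·τ³=-6729/8224

  seg 0: a=0 b=-6472/3855 c=0 d=2617/15420
  seg 1: a=-2 b=1379/3855 c=2617/2570 d=-7057/23130
  seg 2: a=0 b=-13649/7710 c=-444/257 d=10507/15420
  seg 3: a=-5 b=-3887/7710 c=6067/2570 d=-2095/3084
  seg 4: a=-2 b=6067/7710 c=-2204/1285 d=1102/3855
S(1/2) = -6729/8224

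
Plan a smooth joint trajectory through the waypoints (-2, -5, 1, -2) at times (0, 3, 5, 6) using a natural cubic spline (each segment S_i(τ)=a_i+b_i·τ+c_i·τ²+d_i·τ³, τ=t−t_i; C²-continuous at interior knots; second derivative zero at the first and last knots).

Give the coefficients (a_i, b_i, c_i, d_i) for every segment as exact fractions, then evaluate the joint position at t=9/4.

Δ: Δ0=-1, Δ1=3, Δ2=-3
row 1: diag=10, rhs=24; c'=1/5, d'=12/5
row 2: denom=6−2·1/5=28/5; d'=(-36−2·12/5)/(28/5)=-51/7
back: M2=-51/7
back: M1=12/5−1/5·-51/7=27/7
M: M0=0, M1=27/7, M2=-51/7, M3=0
seg 0: a=-2, c=M0/2=0, d=(M1−M0)/(6·3)=3/14, b=Δ0−h0·(2M0+M1)/6=-41/14
seg 1: a=-5, c=M1/2=27/14, d=(M2−M1)/(6·2)=-13/14, b=Δ1−h1·(2M1+M2)/6=20/7
seg 2: a=1, c=M2/2=-51/14, d=(M3−M2)/(6·1)=17/14, b=Δ2−h2·(2M2+M3)/6=-4/7
t_q=9/4 → seg 0, τ=9/4; S=-2+-41/14·τ+0·τ²+3/14·τ³=-787/128

  seg 0: a=-2 b=-41/14 c=0 d=3/14
  seg 1: a=-5 b=20/7 c=27/14 d=-13/14
  seg 2: a=1 b=-4/7 c=-51/14 d=17/14
S(9/4) = -787/128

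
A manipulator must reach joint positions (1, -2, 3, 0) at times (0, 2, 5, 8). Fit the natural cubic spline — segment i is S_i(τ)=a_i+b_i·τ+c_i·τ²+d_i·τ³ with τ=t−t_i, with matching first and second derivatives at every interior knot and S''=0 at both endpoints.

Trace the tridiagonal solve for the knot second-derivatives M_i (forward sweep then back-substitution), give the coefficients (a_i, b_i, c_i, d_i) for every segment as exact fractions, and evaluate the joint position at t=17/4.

  seg 0: a=1 b=-517/222 c=0 d=23/111
  seg 1: a=-2 b=35/222 c=46/37 d=-493/1998
  seg 2: a=3 b=106/111 c=-217/222 d=217/1998
S(17/4) = 8705/4736

Δ: Δ0=-3/2, Δ1=5/3, Δ2=-1
row 1: diag=10, rhs=19; c'=3/10, d'=19/10
row 2: denom=12−3·3/10=111/10; d'=(-16−3·19/10)/(111/10)=-217/111
back: M2=-217/111
back: M1=19/10−3/10·-217/111=92/37
M: M0=0, M1=92/37, M2=-217/111, M3=0
seg 0: a=1, c=M0/2=0, d=(M1−M0)/(6·2)=23/111, b=Δ0−h0·(2M0+M1)/6=-517/222
seg 1: a=-2, c=M1/2=46/37, d=(M2−M1)/(6·3)=-493/1998, b=Δ1−h1·(2M1+M2)/6=35/222
seg 2: a=3, c=M2/2=-217/222, d=(M3−M2)/(6·3)=217/1998, b=Δ2−h2·(2M2+M3)/6=106/111
t_q=17/4 → seg 1, τ=9/4; S=-2+35/222·τ+46/37·τ²+-493/1998·τ³=8705/4736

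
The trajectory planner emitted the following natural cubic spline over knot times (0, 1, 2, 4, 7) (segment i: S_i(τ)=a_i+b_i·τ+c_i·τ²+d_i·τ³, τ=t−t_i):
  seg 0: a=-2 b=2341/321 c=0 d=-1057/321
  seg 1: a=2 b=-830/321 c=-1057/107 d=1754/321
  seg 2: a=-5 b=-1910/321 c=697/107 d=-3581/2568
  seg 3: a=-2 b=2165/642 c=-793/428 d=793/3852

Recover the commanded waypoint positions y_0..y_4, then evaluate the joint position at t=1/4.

y_0=-2 y_1=2 y_2=-5 y_3=-2 y_4=-3
S(1/4) = -1563/6848

y_0 = S_0(0) = a_0 = -2
y_1 = S_1(0) = a_1 = 2
y_2 = S_2(0) = a_2 = -5
y_3 = S_3(0) = a_3 = -2
y_4 = S_3(3) = -3
t_q=1/4 is in segment 0 (τ=1/4); S_0(τ)=-1563/6848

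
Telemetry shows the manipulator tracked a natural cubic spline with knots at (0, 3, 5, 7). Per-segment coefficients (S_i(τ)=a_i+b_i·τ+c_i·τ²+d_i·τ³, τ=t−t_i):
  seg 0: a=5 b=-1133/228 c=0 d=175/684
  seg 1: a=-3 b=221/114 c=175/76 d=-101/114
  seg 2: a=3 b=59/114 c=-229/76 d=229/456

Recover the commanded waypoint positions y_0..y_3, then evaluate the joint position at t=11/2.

y_0 = S_0(0) = a_0 = 5
y_1 = S_1(0) = a_1 = -3
y_2 = S_2(0) = a_2 = 3
y_3 = S_2(2) = -4
t_q=11/2 is in segment 2 (τ=1/2); S_2(τ)=3123/1216

y_0=5 y_1=-3 y_2=3 y_3=-4
S(11/2) = 3123/1216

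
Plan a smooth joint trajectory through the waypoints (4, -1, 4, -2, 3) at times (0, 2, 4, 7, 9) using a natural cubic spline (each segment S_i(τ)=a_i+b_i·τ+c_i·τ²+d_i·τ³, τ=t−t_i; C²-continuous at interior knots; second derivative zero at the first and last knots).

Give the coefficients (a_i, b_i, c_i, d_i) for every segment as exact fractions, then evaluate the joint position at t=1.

  seg 0: a=4 b=-179/43 c=0 d=143/344
  seg 1: a=-1 b=71/86 c=429/172 d=-285/344
  seg 2: a=4 b=37/43 c=-213/86 d=131/258
  seg 3: a=-2 b=-25/86 c=90/43 d=-15/43
S(1) = 87/344

Δ: Δ0=-5/2, Δ1=5/2, Δ2=-2, Δ3=5/2
row 1: diag=8, rhs=30; c'=1/4, d'=15/4
row 2: denom=10−2·1/4=19/2; d'=(-27−2·15/4)/(19/2)=-69/19
row 3: denom=10−3·6/19=172/19; d'=(27−3·-69/19)/(172/19)=180/43
back: M3=180/43
back: M2=-69/19−6/19·180/43=-213/43
back: M1=15/4−1/4·-213/43=429/86
M: M0=0, M1=429/86, M2=-213/43, M3=180/43, M4=0
seg 0: a=4, c=M0/2=0, d=(M1−M0)/(6·2)=143/344, b=Δ0−h0·(2M0+M1)/6=-179/43
seg 1: a=-1, c=M1/2=429/172, d=(M2−M1)/(6·2)=-285/344, b=Δ1−h1·(2M1+M2)/6=71/86
seg 2: a=4, c=M2/2=-213/86, d=(M3−M2)/(6·3)=131/258, b=Δ2−h2·(2M2+M3)/6=37/43
seg 3: a=-2, c=M3/2=90/43, d=(M4−M3)/(6·2)=-15/43, b=Δ3−h3·(2M3+M4)/6=-25/86
t_q=1 → seg 0, τ=1; S=4+-179/43·τ+0·τ²+143/344·τ³=87/344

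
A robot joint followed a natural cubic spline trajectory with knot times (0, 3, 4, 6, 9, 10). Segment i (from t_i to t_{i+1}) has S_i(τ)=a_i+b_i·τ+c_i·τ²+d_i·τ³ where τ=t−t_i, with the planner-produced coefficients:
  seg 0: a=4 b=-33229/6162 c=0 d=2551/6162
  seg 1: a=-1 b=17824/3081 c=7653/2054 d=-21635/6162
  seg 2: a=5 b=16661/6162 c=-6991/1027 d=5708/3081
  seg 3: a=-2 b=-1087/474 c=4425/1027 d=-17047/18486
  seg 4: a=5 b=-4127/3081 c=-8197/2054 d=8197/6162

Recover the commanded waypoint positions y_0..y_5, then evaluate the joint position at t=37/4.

y_0 = S_0(0) = a_0 = 4
y_1 = S_1(0) = a_1 = -1
y_2 = S_2(0) = a_2 = 5
y_3 = S_3(0) = a_3 = -2
y_4 = S_4(0) = a_4 = 5
y_5 = S_4(1) = 1
t_q=37/4 is in segment 4 (τ=1/4); S_4(τ)=583203/131456

y_0=4 y_1=-1 y_2=5 y_3=-2 y_4=5 y_5=1
S(37/4) = 583203/131456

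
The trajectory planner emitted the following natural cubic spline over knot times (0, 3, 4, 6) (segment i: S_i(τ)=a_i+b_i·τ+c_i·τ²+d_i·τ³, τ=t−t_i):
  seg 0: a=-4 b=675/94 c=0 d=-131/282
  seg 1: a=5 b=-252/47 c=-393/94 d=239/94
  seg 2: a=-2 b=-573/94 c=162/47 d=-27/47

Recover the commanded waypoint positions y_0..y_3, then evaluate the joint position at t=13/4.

y_0 = S_0(0) = a_0 = -4
y_1 = S_1(0) = a_1 = 5
y_2 = S_2(0) = a_2 = -2
y_3 = S_2(2) = -5
t_q=13/4 is in segment 1 (τ=1/4); S_1(τ)=20683/6016

y_0=-4 y_1=5 y_2=-2 y_3=-5
S(13/4) = 20683/6016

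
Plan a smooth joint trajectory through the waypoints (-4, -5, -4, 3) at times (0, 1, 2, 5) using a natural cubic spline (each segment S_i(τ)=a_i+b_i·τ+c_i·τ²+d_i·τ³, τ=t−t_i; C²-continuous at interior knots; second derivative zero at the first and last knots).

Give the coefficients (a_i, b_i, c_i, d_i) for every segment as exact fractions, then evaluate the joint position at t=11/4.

  seg 0: a=-4 b=-137/93 c=0 d=44/93
  seg 1: a=-5 b=-5/93 c=44/31 d=-34/93
  seg 2: a=-4 b=157/93 c=10/31 d=-10/279
S(11/4) = -2547/992

Δ: Δ0=-1, Δ1=1, Δ2=7/3
row 1: diag=4, rhs=12; c'=1/4, d'=3
row 2: denom=8−1·1/4=31/4; d'=(8−1·3)/(31/4)=20/31
back: M2=20/31
back: M1=3−1/4·20/31=88/31
M: M0=0, M1=88/31, M2=20/31, M3=0
seg 0: a=-4, c=M0/2=0, d=(M1−M0)/(6·1)=44/93, b=Δ0−h0·(2M0+M1)/6=-137/93
seg 1: a=-5, c=M1/2=44/31, d=(M2−M1)/(6·1)=-34/93, b=Δ1−h1·(2M1+M2)/6=-5/93
seg 2: a=-4, c=M2/2=10/31, d=(M3−M2)/(6·3)=-10/279, b=Δ2−h2·(2M2+M3)/6=157/93
t_q=11/4 → seg 2, τ=3/4; S=-4+157/93·τ+10/31·τ²+-10/279·τ³=-2547/992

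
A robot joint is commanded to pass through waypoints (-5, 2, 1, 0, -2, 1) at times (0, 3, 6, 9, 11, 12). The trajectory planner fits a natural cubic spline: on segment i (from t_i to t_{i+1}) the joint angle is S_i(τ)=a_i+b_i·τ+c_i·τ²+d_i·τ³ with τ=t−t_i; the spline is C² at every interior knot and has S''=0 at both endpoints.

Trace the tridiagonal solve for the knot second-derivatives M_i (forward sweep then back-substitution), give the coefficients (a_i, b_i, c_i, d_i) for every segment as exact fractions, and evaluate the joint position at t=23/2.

  seg 0: a=-5 b=1783/576 c=0 d=-439/5184
  seg 1: a=2 b=233/288 c=-439/576 d=659/5184
  seg 2: a=1 b=-191/576 c=55/144 d=-661/5184
  seg 3: a=0 b=-427/288 c=-49/64 d=145/288
  seg 4: a=-2 b=431/288 c=433/192 d=-433/576
S(23/2) = -1201/1536

Δ: Δ0=7/3, Δ1=-1/3, Δ2=-1/3, Δ3=-1, Δ4=3
row 1: diag=12, rhs=-16; c'=1/4, d'=-4/3
row 2: denom=12−3·1/4=45/4; d'=(0−3·-4/3)/(45/4)=16/45
row 3: denom=10−3·4/15=46/5; d'=(-4−3·16/45)/(46/5)=-38/69
row 4: denom=6−2·5/23=128/23; d'=(24−2·-38/69)/(128/23)=433/96
back: M4=433/96
back: M3=-38/69−5/23·433/96=-49/32
back: M2=16/45−4/15·-49/32=55/72
back: M1=-4/3−1/4·55/72=-439/288
M: M0=0, M1=-439/288, M2=55/72, M3=-49/32, M4=433/96, M5=0
seg 0: a=-5, c=M0/2=0, d=(M1−M0)/(6·3)=-439/5184, b=Δ0−h0·(2M0+M1)/6=1783/576
seg 1: a=2, c=M1/2=-439/576, d=(M2−M1)/(6·3)=659/5184, b=Δ1−h1·(2M1+M2)/6=233/288
seg 2: a=1, c=M2/2=55/144, d=(M3−M2)/(6·3)=-661/5184, b=Δ2−h2·(2M2+M3)/6=-191/576
seg 3: a=0, c=M3/2=-49/64, d=(M4−M3)/(6·2)=145/288, b=Δ3−h3·(2M3+M4)/6=-427/288
seg 4: a=-2, c=M4/2=433/192, d=(M5−M4)/(6·1)=-433/576, b=Δ4−h4·(2M4+M5)/6=431/288
t_q=23/2 → seg 4, τ=1/2; S=-2+431/288·τ+433/192·τ²+-433/576·τ³=-1201/1536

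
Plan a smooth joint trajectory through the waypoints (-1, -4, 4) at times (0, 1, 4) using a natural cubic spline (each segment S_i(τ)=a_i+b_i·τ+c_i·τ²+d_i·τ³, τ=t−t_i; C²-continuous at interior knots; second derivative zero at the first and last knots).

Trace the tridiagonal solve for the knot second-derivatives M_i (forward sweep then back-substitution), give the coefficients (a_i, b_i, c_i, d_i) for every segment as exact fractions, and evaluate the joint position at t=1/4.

Δ: Δ0=-3, Δ1=8/3
row 1: diag=8, rhs=34; c'=3/8, d'=17/4
back: M1=17/4
M: M0=0, M1=17/4, M2=0
seg 0: a=-1, c=M0/2=0, d=(M1−M0)/(6·1)=17/24, b=Δ0−h0·(2M0+M1)/6=-89/24
seg 1: a=-4, c=M1/2=17/8, d=(M2−M1)/(6·3)=-17/72, b=Δ1−h1·(2M1+M2)/6=-19/12
t_q=1/4 → seg 0, τ=1/4; S=-1+-89/24·τ+0·τ²+17/24·τ³=-981/512

  seg 0: a=-1 b=-89/24 c=0 d=17/24
  seg 1: a=-4 b=-19/12 c=17/8 d=-17/72
S(1/4) = -981/512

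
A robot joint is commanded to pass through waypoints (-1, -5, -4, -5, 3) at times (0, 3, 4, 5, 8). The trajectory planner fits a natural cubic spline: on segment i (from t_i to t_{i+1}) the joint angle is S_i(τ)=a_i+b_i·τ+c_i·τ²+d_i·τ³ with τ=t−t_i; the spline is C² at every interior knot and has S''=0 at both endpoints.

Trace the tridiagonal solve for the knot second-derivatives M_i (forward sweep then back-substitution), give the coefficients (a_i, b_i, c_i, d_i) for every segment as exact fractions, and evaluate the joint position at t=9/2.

  seg 0: a=-1 b=-149/60 c=0 d=23/180
  seg 1: a=-5 b=29/30 c=23/20 d=-67/60
  seg 2: a=-4 b=-1/12 c=-11/5 d=77/60
  seg 3: a=-5 b=-19/30 c=33/20 d=-11/60
S(9/2) = -709/160

Δ: Δ0=-4/3, Δ1=1, Δ2=-1, Δ3=8/3
row 1: diag=8, rhs=14; c'=1/8, d'=7/4
row 2: denom=4−1·1/8=31/8; d'=(-12−1·7/4)/(31/8)=-110/31
row 3: denom=8−1·8/31=240/31; d'=(22−1·-110/31)/(240/31)=33/10
back: M3=33/10
back: M2=-110/31−8/31·33/10=-22/5
back: M1=7/4−1/8·-22/5=23/10
M: M0=0, M1=23/10, M2=-22/5, M3=33/10, M4=0
seg 0: a=-1, c=M0/2=0, d=(M1−M0)/(6·3)=23/180, b=Δ0−h0·(2M0+M1)/6=-149/60
seg 1: a=-5, c=M1/2=23/20, d=(M2−M1)/(6·1)=-67/60, b=Δ1−h1·(2M1+M2)/6=29/30
seg 2: a=-4, c=M2/2=-11/5, d=(M3−M2)/(6·1)=77/60, b=Δ2−h2·(2M2+M3)/6=-1/12
seg 3: a=-5, c=M3/2=33/20, d=(M4−M3)/(6·3)=-11/60, b=Δ3−h3·(2M3+M4)/6=-19/30
t_q=9/2 → seg 2, τ=1/2; S=-4+-1/12·τ+-11/5·τ²+77/60·τ³=-709/160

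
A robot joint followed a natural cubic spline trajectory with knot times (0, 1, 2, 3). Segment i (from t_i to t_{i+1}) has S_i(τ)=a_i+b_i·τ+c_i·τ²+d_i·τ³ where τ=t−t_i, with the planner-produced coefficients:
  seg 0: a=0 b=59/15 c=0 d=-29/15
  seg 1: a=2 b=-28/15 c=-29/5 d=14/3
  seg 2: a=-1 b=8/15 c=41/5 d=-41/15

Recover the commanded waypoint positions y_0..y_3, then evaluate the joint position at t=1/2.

y_0=0 y_1=2 y_2=-1 y_3=5
S(1/2) = 69/40

y_0 = S_0(0) = a_0 = 0
y_1 = S_1(0) = a_1 = 2
y_2 = S_2(0) = a_2 = -1
y_3 = S_2(1) = 5
t_q=1/2 is in segment 0 (τ=1/2); S_0(τ)=69/40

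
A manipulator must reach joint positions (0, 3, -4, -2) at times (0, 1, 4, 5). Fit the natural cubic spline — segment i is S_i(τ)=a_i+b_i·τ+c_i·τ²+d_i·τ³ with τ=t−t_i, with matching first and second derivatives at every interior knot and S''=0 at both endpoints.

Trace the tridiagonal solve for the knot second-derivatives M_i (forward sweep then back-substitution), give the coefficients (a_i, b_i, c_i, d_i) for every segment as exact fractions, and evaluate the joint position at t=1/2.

  seg 0: a=0 b=662/165 c=0 d=-167/165
  seg 1: a=3 b=161/165 c=-167/55 d=29/45
  seg 2: a=-4 b=26/165 c=152/55 d=-152/165
S(1/2) = 827/440

Δ: Δ0=3, Δ1=-7/3, Δ2=2
row 1: diag=8, rhs=-32; c'=3/8, d'=-4
row 2: denom=8−3·3/8=55/8; d'=(26−3·-4)/(55/8)=304/55
back: M2=304/55
back: M1=-4−3/8·304/55=-334/55
M: M0=0, M1=-334/55, M2=304/55, M3=0
seg 0: a=0, c=M0/2=0, d=(M1−M0)/(6·1)=-167/165, b=Δ0−h0·(2M0+M1)/6=662/165
seg 1: a=3, c=M1/2=-167/55, d=(M2−M1)/(6·3)=29/45, b=Δ1−h1·(2M1+M2)/6=161/165
seg 2: a=-4, c=M2/2=152/55, d=(M3−M2)/(6·1)=-152/165, b=Δ2−h2·(2M2+M3)/6=26/165
t_q=1/2 → seg 0, τ=1/2; S=0+662/165·τ+0·τ²+-167/165·τ³=827/440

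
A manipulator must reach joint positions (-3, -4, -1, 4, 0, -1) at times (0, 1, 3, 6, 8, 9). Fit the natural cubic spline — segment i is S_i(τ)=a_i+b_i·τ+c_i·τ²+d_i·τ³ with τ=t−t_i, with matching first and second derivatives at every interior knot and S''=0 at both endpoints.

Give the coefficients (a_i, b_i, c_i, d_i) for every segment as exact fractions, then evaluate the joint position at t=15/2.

Δ: Δ0=-1, Δ1=3/2, Δ2=5/3, Δ3=-2, Δ4=-1
row 1: diag=6, rhs=15; c'=1/3, d'=5/2
row 2: denom=10−2·1/3=28/3; d'=(1−2·5/2)/(28/3)=-3/7
row 3: denom=10−3·9/28=253/28; d'=(-22−3·-3/7)/(253/28)=-580/253
row 4: denom=6−2·56/253=1406/253; d'=(6−2·-580/253)/(1406/253)=1339/703
back: M4=1339/703
back: M3=-580/253−56/253·1339/703=-1908/703
back: M2=-3/7−9/28·-1908/703=312/703
back: M1=5/2−1/3·312/703=3307/1406
M: M0=0, M1=3307/1406, M2=312/703, M3=-1908/703, M4=1339/703, M5=0
seg 0: a=-3, c=M0/2=0, d=(M1−M0)/(6·1)=3307/8436, b=Δ0−h0·(2M0+M1)/6=-11743/8436
seg 1: a=-4, c=M1/2=3307/2812, d=(M2−M1)/(6·2)=-2683/16872, b=Δ1−h1·(2M1+M2)/6=-911/4218
seg 2: a=-1, c=M2/2=156/703, d=(M3−M2)/(6·3)=-10/57, b=Δ2−h2·(2M2+M3)/6=5441/2109
seg 3: a=4, c=M3/2=-954/703, d=(M4−M3)/(6·2)=3247/8436, b=Δ3−h3·(2M3+M4)/6=-1741/2109
seg 4: a=0, c=M4/2=1339/1406, d=(M5−M4)/(6·1)=-1339/4218, b=Δ4−h4·(2M4+M5)/6=-3448/2109
t_q=15/2 → seg 3, τ=3/2; S=4+-1741/2109·τ+-954/703·τ²+3247/8436·τ³=22663/22496

  seg 0: a=-3 b=-11743/8436 c=0 d=3307/8436
  seg 1: a=-4 b=-911/4218 c=3307/2812 d=-2683/16872
  seg 2: a=-1 b=5441/2109 c=156/703 d=-10/57
  seg 3: a=4 b=-1741/2109 c=-954/703 d=3247/8436
  seg 4: a=0 b=-3448/2109 c=1339/1406 d=-1339/4218
S(15/2) = 22663/22496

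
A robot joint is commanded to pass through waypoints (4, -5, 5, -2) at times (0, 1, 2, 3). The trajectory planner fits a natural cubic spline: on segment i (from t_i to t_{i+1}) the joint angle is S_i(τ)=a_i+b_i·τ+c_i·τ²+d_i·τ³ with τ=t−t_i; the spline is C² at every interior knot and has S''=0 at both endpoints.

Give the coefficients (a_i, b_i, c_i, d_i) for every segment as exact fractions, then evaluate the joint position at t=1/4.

  seg 0: a=4 b=-76/5 c=0 d=31/5
  seg 1: a=-5 b=17/5 c=93/5 d=-12
  seg 2: a=5 b=23/5 c=-87/5 d=29/5
S(1/4) = 19/64

Δ: Δ0=-9, Δ1=10, Δ2=-7
row 1: diag=4, rhs=114; c'=1/4, d'=57/2
row 2: denom=4−1·1/4=15/4; d'=(-102−1·57/2)/(15/4)=-174/5
back: M2=-174/5
back: M1=57/2−1/4·-174/5=186/5
M: M0=0, M1=186/5, M2=-174/5, M3=0
seg 0: a=4, c=M0/2=0, d=(M1−M0)/(6·1)=31/5, b=Δ0−h0·(2M0+M1)/6=-76/5
seg 1: a=-5, c=M1/2=93/5, d=(M2−M1)/(6·1)=-12, b=Δ1−h1·(2M1+M2)/6=17/5
seg 2: a=5, c=M2/2=-87/5, d=(M3−M2)/(6·1)=29/5, b=Δ2−h2·(2M2+M3)/6=23/5
t_q=1/4 → seg 0, τ=1/4; S=4+-76/5·τ+0·τ²+31/5·τ³=19/64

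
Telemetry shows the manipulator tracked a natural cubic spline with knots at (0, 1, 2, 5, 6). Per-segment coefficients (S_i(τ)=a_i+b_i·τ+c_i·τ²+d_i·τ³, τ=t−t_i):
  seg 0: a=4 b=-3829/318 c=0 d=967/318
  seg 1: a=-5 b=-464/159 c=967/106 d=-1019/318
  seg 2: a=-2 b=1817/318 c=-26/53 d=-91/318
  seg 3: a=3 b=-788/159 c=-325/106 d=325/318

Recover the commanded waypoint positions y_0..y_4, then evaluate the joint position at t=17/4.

y_0 = S_0(0) = a_0 = 4
y_1 = S_1(0) = a_1 = -5
y_2 = S_2(0) = a_2 = -2
y_3 = S_3(0) = a_3 = 3
y_4 = S_3(1) = -4
t_q=17/4 is in segment 2 (τ=9/4); S_2(τ)=34687/6784

y_0=4 y_1=-5 y_2=-2 y_3=3 y_4=-4
S(17/4) = 34687/6784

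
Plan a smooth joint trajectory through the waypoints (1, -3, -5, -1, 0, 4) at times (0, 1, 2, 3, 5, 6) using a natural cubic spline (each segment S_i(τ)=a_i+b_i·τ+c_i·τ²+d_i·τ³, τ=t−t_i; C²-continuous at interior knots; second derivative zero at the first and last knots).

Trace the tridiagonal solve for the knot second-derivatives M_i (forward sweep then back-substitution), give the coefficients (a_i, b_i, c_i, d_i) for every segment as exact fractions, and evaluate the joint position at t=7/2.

  seg 0: a=1 b=-77/19 c=0 d=1/19
  seg 1: a=-3 b=-74/19 c=3/19 d=33/19
  seg 2: a=-5 b=31/19 c=102/19 d=-3
  seg 3: a=-1 b=64/19 c=-69/19 d=167/152
  seg 4: a=0 b=77/38 c=225/76 d=-75/76
S(7/2) = -105/1216

Δ: Δ0=-4, Δ1=-2, Δ2=4, Δ3=1/2, Δ4=4
row 1: diag=4, rhs=12; c'=1/4, d'=3
row 2: denom=4−1·1/4=15/4; d'=(36−1·3)/(15/4)=44/5
row 3: denom=6−1·4/15=86/15; d'=(-21−1·44/5)/(86/15)=-447/86
row 4: denom=6−2·15/43=228/43; d'=(21−2·-447/86)/(228/43)=225/38
back: M4=225/38
back: M3=-447/86−15/43·225/38=-138/19
back: M2=44/5−4/15·-138/19=204/19
back: M1=3−1/4·204/19=6/19
M: M0=0, M1=6/19, M2=204/19, M3=-138/19, M4=225/38, M5=0
seg 0: a=1, c=M0/2=0, d=(M1−M0)/(6·1)=1/19, b=Δ0−h0·(2M0+M1)/6=-77/19
seg 1: a=-3, c=M1/2=3/19, d=(M2−M1)/(6·1)=33/19, b=Δ1−h1·(2M1+M2)/6=-74/19
seg 2: a=-5, c=M2/2=102/19, d=(M3−M2)/(6·1)=-3, b=Δ2−h2·(2M2+M3)/6=31/19
seg 3: a=-1, c=M3/2=-69/19, d=(M4−M3)/(6·2)=167/152, b=Δ3−h3·(2M3+M4)/6=64/19
seg 4: a=0, c=M4/2=225/76, d=(M5−M4)/(6·1)=-75/76, b=Δ4−h4·(2M4+M5)/6=77/38
t_q=7/2 → seg 3, τ=1/2; S=-1+64/19·τ+-69/19·τ²+167/152·τ³=-105/1216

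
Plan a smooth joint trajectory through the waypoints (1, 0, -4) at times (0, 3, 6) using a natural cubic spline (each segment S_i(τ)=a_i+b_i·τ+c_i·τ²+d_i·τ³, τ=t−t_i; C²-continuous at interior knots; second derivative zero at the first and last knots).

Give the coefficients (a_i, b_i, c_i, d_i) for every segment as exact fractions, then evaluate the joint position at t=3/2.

Δ: Δ0=-1/3, Δ1=-4/3
row 1: diag=12, rhs=-6; c'=1/4, d'=-1/2
back: M1=-1/2
M: M0=0, M1=-1/2, M2=0
seg 0: a=1, c=M0/2=0, d=(M1−M0)/(6·3)=-1/36, b=Δ0−h0·(2M0+M1)/6=-1/12
seg 1: a=0, c=M1/2=-1/4, d=(M2−M1)/(6·3)=1/36, b=Δ1−h1·(2M1+M2)/6=-5/6
t_q=3/2 → seg 0, τ=3/2; S=1+-1/12·τ+0·τ²+-1/36·τ³=25/32

  seg 0: a=1 b=-1/12 c=0 d=-1/36
  seg 1: a=0 b=-5/6 c=-1/4 d=1/36
S(3/2) = 25/32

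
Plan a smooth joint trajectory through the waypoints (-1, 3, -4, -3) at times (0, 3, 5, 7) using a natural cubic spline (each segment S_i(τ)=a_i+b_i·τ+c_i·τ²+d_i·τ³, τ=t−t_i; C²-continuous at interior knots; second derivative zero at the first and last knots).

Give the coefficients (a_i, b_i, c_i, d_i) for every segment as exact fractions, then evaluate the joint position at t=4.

  seg 0: a=-1 b=181/57 c=0 d=-35/171
  seg 1: a=3 b=-134/57 c=-35/19 d=289/456
  seg 2: a=-4 b=-241/114 c=149/76 d=-149/456
S(4) = -85/152

Δ: Δ0=4/3, Δ1=-7/2, Δ2=1/2
row 1: diag=10, rhs=-29; c'=1/5, d'=-29/10
row 2: denom=8−2·1/5=38/5; d'=(24−2·-29/10)/(38/5)=149/38
back: M2=149/38
back: M1=-29/10−1/5·149/38=-70/19
M: M0=0, M1=-70/19, M2=149/38, M3=0
seg 0: a=-1, c=M0/2=0, d=(M1−M0)/(6·3)=-35/171, b=Δ0−h0·(2M0+M1)/6=181/57
seg 1: a=3, c=M1/2=-35/19, d=(M2−M1)/(6·2)=289/456, b=Δ1−h1·(2M1+M2)/6=-134/57
seg 2: a=-4, c=M2/2=149/76, d=(M3−M2)/(6·2)=-149/456, b=Δ2−h2·(2M2+M3)/6=-241/114
t_q=4 → seg 1, τ=1; S=3+-134/57·τ+-35/19·τ²+289/456·τ³=-85/152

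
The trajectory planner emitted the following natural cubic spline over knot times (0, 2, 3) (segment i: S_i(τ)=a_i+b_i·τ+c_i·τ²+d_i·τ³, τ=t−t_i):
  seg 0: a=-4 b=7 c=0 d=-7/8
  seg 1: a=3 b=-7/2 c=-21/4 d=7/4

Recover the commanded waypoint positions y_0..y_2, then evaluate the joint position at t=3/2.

y_0 = S_0(0) = a_0 = -4
y_1 = S_1(0) = a_1 = 3
y_2 = S_1(1) = -4
t_q=3/2 is in segment 0 (τ=3/2); S_0(τ)=227/64

y_0=-4 y_1=3 y_2=-4
S(3/2) = 227/64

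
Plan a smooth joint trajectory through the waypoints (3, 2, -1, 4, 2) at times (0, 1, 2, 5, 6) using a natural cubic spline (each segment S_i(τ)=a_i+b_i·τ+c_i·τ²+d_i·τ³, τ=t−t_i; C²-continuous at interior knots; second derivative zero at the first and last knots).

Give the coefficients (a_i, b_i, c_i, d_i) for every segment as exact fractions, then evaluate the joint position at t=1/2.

  seg 0: a=3 b=-161/636 c=0 d=-475/636
  seg 1: a=2 b=-793/318 c=-475/212 d=1103/636
  seg 2: a=-1 b=-1127/636 c=157/53 d=-385/636
  seg 3: a=4 b=-109/318 c=-527/212 d=527/636
S(1/2) = 4715/1696

Δ: Δ0=-1, Δ1=-3, Δ2=5/3, Δ3=-2
row 1: diag=4, rhs=-12; c'=1/4, d'=-3
row 2: denom=8−1·1/4=31/4; d'=(28−1·-3)/(31/4)=4
row 3: denom=8−3·12/31=212/31; d'=(-22−3·4)/(212/31)=-527/106
back: M3=-527/106
back: M2=4−12/31·-527/106=314/53
back: M1=-3−1/4·314/53=-475/106
M: M0=0, M1=-475/106, M2=314/53, M3=-527/106, M4=0
seg 0: a=3, c=M0/2=0, d=(M1−M0)/(6·1)=-475/636, b=Δ0−h0·(2M0+M1)/6=-161/636
seg 1: a=2, c=M1/2=-475/212, d=(M2−M1)/(6·1)=1103/636, b=Δ1−h1·(2M1+M2)/6=-793/318
seg 2: a=-1, c=M2/2=157/53, d=(M3−M2)/(6·3)=-385/636, b=Δ2−h2·(2M2+M3)/6=-1127/636
seg 3: a=4, c=M3/2=-527/212, d=(M4−M3)/(6·1)=527/636, b=Δ3−h3·(2M3+M4)/6=-109/318
t_q=1/2 → seg 0, τ=1/2; S=3+-161/636·τ+0·τ²+-475/636·τ³=4715/1696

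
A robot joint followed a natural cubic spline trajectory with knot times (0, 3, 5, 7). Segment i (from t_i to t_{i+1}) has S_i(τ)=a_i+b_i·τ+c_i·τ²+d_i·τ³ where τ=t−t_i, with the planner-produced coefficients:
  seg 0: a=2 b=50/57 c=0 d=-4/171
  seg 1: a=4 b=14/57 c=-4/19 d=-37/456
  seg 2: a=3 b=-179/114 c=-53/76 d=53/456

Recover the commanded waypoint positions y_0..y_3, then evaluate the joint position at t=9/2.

y_0=2 y_1=4 y_2=3 y_3=-2
S(9/2) = 4403/1216

y_0 = S_0(0) = a_0 = 2
y_1 = S_1(0) = a_1 = 4
y_2 = S_2(0) = a_2 = 3
y_3 = S_2(2) = -2
t_q=9/2 is in segment 1 (τ=3/2); S_1(τ)=4403/1216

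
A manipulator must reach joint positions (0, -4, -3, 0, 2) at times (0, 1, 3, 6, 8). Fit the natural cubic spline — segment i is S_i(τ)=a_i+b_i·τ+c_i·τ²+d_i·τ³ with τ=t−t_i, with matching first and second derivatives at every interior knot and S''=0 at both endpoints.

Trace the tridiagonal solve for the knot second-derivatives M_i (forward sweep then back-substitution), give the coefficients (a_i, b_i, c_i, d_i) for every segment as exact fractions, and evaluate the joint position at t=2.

  seg 0: a=0 b=-4847/1012 c=0 d=799/1012
  seg 1: a=-4 b=-1225/506 c=2397/1012 d=-919/2024
  seg 2: a=-3 b=406/253 c=-90/253 d=13/253
  seg 3: a=0 b=217/253 c=27/253 d=-9/506
S(2) = -9121/2024

Δ: Δ0=-4, Δ1=1/2, Δ2=1, Δ3=1
row 1: diag=6, rhs=27; c'=1/3, d'=9/2
row 2: denom=10−2·1/3=28/3; d'=(3−2·9/2)/(28/3)=-9/14
row 3: denom=10−3·9/28=253/28; d'=(0−3·-9/14)/(253/28)=54/253
back: M3=54/253
back: M2=-9/14−9/28·54/253=-180/253
back: M1=9/2−1/3·-180/253=2397/506
M: M0=0, M1=2397/506, M2=-180/253, M3=54/253, M4=0
seg 0: a=0, c=M0/2=0, d=(M1−M0)/(6·1)=799/1012, b=Δ0−h0·(2M0+M1)/6=-4847/1012
seg 1: a=-4, c=M1/2=2397/1012, d=(M2−M1)/(6·2)=-919/2024, b=Δ1−h1·(2M1+M2)/6=-1225/506
seg 2: a=-3, c=M2/2=-90/253, d=(M3−M2)/(6·3)=13/253, b=Δ2−h2·(2M2+M3)/6=406/253
seg 3: a=0, c=M3/2=27/253, d=(M4−M3)/(6·2)=-9/506, b=Δ3−h3·(2M3+M4)/6=217/253
t_q=2 → seg 1, τ=1; S=-4+-1225/506·τ+2397/1012·τ²+-919/2024·τ³=-9121/2024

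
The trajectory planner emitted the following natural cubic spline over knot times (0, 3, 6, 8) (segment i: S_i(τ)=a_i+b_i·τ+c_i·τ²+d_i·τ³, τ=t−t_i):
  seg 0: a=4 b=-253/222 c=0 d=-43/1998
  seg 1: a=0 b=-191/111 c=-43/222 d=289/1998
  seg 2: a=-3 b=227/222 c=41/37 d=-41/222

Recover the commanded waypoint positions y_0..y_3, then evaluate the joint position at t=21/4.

y_0 = S_0(0) = a_0 = 4
y_1 = S_1(0) = a_1 = 0
y_2 = S_2(0) = a_2 = -3
y_3 = S_2(2) = 2
t_q=21/4 is in segment 1 (τ=9/4); S_1(τ)=-15177/4736

y_0=4 y_1=0 y_2=-3 y_3=2
S(21/4) = -15177/4736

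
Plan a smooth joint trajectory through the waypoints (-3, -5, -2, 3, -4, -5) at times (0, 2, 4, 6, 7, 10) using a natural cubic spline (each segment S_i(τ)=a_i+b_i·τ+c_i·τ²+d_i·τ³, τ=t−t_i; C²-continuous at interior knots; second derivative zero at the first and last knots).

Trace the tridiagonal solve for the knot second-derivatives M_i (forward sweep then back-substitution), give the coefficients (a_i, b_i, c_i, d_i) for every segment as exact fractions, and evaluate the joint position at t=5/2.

  seg 0: a=-3 b=-2576/1923 c=0 d=653/7692
  seg 1: a=-5 b=-617/1923 c=653/1282 d=3085/15384
  seg 2: a=-2 b=15857/3846 c=4391/2564 d=-19415/15384
  seg 3: a=3 b=-8021/1923 c=-3756/641 d=5828/1923
  seg 4: a=-4 b=-13073/1923 c=2072/641 d=-2072/5769
S(5/2) = -205449/41024

Δ: Δ0=-1, Δ1=3/2, Δ2=5/2, Δ3=-7, Δ4=-1/3
row 1: diag=8, rhs=15; c'=1/4, d'=15/8
row 2: denom=8−2·1/4=15/2; d'=(6−2·15/8)/(15/2)=3/10
row 3: denom=6−2·4/15=82/15; d'=(-57−2·3/10)/(82/15)=-432/41
row 4: denom=8−1·15/82=641/82; d'=(40−1·-432/41)/(641/82)=4144/641
back: M4=4144/641
back: M3=-432/41−15/82·4144/641=-7512/641
back: M2=3/10−4/15·-7512/641=4391/1282
back: M1=15/8−1/4·4391/1282=653/641
M: M0=0, M1=653/641, M2=4391/1282, M3=-7512/641, M4=4144/641, M5=0
seg 0: a=-3, c=M0/2=0, d=(M1−M0)/(6·2)=653/7692, b=Δ0−h0·(2M0+M1)/6=-2576/1923
seg 1: a=-5, c=M1/2=653/1282, d=(M2−M1)/(6·2)=3085/15384, b=Δ1−h1·(2M1+M2)/6=-617/1923
seg 2: a=-2, c=M2/2=4391/2564, d=(M3−M2)/(6·2)=-19415/15384, b=Δ2−h2·(2M2+M3)/6=15857/3846
seg 3: a=3, c=M3/2=-3756/641, d=(M4−M3)/(6·1)=5828/1923, b=Δ3−h3·(2M3+M4)/6=-8021/1923
seg 4: a=-4, c=M4/2=2072/641, d=(M5−M4)/(6·3)=-2072/5769, b=Δ4−h4·(2M4+M5)/6=-13073/1923
t_q=5/2 → seg 1, τ=1/2; S=-5+-617/1923·τ+653/1282·τ²+3085/15384·τ³=-205449/41024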